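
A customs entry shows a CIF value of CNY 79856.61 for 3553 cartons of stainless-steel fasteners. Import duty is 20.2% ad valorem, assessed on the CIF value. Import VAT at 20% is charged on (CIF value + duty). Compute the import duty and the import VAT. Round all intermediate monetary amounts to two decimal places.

Import duty: CNY 16131.04; import VAT: CNY 19197.53

Import duty = 79856.61 × 20.2% = 16131.04
VAT base = CIF + duty = 79856.61 + 16131.04 = 95987.65
Import VAT = 95987.65 × 20% = 19197.53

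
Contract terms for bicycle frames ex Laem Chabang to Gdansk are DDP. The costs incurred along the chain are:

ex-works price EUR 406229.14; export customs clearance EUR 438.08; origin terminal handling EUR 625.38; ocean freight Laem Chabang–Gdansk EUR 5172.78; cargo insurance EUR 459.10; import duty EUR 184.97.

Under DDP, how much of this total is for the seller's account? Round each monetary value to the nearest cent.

Seller's account: EUR 413109.45

DDP: the seller bears all costs including import duty.
Seller's account: goods 406229.14 + export clearance 438.08 + origin terminal 625.38 + freight 5172.78 + insurance 459.10 + duty 184.97 = 413109.45
Buyer's account: 0.00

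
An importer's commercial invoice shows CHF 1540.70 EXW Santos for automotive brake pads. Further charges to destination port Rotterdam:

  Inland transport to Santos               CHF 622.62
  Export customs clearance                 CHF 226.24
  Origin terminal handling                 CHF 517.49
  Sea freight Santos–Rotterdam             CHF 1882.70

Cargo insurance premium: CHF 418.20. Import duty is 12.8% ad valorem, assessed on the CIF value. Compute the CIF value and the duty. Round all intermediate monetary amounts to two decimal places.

CIF value: CHF 5207.95; import duty: CHF 666.62

CIF = EXW price + pre-shipment costs + freight + insurance
CIF = 1540.70 + 622.62 + 226.24 + 517.49 + 1882.70 + 418.20 = 5207.95
Import duty = 5207.95 × 12.8% = 666.62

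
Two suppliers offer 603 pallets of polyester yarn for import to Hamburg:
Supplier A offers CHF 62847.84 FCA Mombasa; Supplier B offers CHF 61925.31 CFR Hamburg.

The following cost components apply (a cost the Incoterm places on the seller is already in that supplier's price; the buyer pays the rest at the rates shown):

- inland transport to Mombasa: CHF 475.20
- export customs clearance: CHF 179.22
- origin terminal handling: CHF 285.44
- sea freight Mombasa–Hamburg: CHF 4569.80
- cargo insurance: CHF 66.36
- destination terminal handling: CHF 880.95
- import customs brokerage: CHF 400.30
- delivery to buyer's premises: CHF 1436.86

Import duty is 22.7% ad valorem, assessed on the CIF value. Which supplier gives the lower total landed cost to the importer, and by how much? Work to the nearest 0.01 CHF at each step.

Supplier B is cheaper by CHF 7089.32

Supplier A (FCA):
CIF value = FCA price + origin terminal + freight + insurance = 62847.84 + 285.44 + 4569.80 + 66.36 = 67769.44
Import duty = 67769.44 × 22.7% = 15383.66
Buyer bears (A): 285.44 + 4569.80 + 66.36 + 880.95 + 400.30 + 1436.86 = 7639.71
Landed cost (A) = invoice 62847.84 + 7639.71 + duty 15383.66 = 85871.21
Supplier B (CFR):
CIF value = CFR price + insurance = 61925.31 + 66.36 = 61991.67
Import duty = 61991.67 × 22.7% = 14072.11
Buyer bears (B): 66.36 + 880.95 + 400.30 + 1436.86 = 2784.47
Landed cost (B) = invoice 61925.31 + 2784.47 + duty 14072.11 = 78781.89
Difference = |85871.21 − 78781.89| = 7089.32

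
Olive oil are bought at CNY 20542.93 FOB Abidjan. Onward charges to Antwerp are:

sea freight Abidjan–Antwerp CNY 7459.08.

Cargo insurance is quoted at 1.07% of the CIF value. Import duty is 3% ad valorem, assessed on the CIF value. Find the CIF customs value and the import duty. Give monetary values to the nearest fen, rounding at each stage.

CIF value: CNY 28304.87; import duty: CNY 849.15

Let C be the CIF value. C = FOB price + freight + 1.07% × C
C − 1.07% × C = 20542.93 + 7459.08
0.9893 × C = 28002.01
C = 28002.01 / 0.9893 = 28304.87
Insurance premium = 1.07% × 28304.87 = 302.86
Import duty = 28304.87 × 3% = 849.15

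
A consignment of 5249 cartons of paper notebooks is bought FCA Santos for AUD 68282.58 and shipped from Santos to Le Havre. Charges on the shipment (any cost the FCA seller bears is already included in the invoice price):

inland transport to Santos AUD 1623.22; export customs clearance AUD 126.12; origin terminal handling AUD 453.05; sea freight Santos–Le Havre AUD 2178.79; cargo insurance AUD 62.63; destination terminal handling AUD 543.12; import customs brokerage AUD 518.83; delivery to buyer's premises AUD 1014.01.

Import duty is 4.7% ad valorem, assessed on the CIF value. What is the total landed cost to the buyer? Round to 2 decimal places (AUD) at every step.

Total landed cost: AUD 76388.93

FCA: the seller delivers export-cleared goods to the carrier; the buyer bears costs from that point.
Already in the invoice (seller's account under FCA): inland to port, export clearance — exclude.
CIF value = FCA price + origin terminal + freight + insurance = 68282.58 + 453.05 + 2178.79 + 62.63 = 70977.05
Import duty = 70977.05 × 4.7% = 3335.92
Buyer bears: origin terminal 453.05 + freight 2178.79 + insurance 62.63 + destination terminal 543.12 + brokerage 518.83 + delivery 1014.01 + duty 3335.92 = 8106.35
Landed cost = invoice 68282.58 + 8106.35 = 76388.93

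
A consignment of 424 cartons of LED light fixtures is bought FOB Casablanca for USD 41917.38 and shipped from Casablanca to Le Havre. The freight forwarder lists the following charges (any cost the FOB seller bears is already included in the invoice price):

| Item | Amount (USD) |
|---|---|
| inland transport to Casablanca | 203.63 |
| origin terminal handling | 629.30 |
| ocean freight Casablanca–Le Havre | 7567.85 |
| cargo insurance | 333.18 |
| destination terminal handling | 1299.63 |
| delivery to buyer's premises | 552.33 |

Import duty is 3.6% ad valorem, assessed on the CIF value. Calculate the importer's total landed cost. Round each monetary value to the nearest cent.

FOB: the seller bears costs until goods are on board at the origin port; the buyer bears freight, insurance and all costs thereafter.
Already in the invoice (seller's account under FOB): inland to port, origin terminal — exclude.
CIF value = FOB price + freight + insurance = 41917.38 + 7567.85 + 333.18 = 49818.41
Import duty = 49818.41 × 3.6% = 1793.46
Buyer bears: freight 7567.85 + insurance 333.18 + destination terminal 1299.63 + delivery 552.33 + duty 1793.46 = 11546.45
Landed cost = invoice 41917.38 + 11546.45 = 53463.83

Total landed cost: USD 53463.83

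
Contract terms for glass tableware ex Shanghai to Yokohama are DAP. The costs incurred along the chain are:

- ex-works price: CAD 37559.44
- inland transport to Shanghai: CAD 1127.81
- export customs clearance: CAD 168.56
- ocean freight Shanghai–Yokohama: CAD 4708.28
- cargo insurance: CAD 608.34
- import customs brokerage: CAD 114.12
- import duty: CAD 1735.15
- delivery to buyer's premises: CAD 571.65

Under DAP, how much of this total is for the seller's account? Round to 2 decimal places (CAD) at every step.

DAP: the seller bears all costs to the named destination except import duty and clearance.
Seller's account: goods 37559.44 + inland to port 1127.81 + export clearance 168.56 + freight 4708.28 + insurance 608.34 + delivery 571.65 = 44744.08
Buyer's account: brokerage 114.12 + duty 1735.15 = 1849.27

Seller's account: CAD 44744.08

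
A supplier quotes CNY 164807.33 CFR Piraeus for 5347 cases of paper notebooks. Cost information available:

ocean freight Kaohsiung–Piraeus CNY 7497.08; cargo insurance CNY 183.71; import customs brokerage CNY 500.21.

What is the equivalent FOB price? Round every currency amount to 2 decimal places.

FOB price: CNY 157310.25

Not relevant to the conversion: insurance, brokerage — on the buyer under both terms; not part of either seller's price.
From CFR to FOB, the seller no longer bears: freight.
FOB price = 164807.33 − 7497.08 = 157310.25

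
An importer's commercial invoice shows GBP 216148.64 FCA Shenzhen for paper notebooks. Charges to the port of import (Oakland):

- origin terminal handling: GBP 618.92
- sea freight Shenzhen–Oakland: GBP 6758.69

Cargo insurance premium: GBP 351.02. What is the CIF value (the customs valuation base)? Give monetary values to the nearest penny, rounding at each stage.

CIF = FCA price + pre-shipment costs + freight + insurance
CIF = 216148.64 + 618.92 + 6758.69 + 351.02 = 223877.27

CIF value: GBP 223877.27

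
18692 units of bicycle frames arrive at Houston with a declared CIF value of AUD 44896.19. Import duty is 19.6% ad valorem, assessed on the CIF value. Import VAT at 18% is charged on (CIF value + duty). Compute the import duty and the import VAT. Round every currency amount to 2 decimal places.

Import duty = 44896.19 × 19.6% = 8799.65
VAT base = CIF + duty = 44896.19 + 8799.65 = 53695.84
Import VAT = 53695.84 × 18% = 9665.25

Import duty: AUD 8799.65; import VAT: AUD 9665.25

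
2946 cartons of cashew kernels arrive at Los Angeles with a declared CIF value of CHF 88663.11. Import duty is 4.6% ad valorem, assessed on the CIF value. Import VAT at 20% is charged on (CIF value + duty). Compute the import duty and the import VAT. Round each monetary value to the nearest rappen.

Import duty: CHF 4078.50; import VAT: CHF 18548.32

Import duty = 88663.11 × 4.6% = 4078.50
VAT base = CIF + duty = 88663.11 + 4078.50 = 92741.61
Import VAT = 92741.61 × 20% = 18548.32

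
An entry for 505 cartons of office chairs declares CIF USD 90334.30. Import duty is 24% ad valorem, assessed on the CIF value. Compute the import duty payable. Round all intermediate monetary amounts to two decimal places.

Import duty = 90334.30 × 24% = 21680.23

Import duty: USD 21680.23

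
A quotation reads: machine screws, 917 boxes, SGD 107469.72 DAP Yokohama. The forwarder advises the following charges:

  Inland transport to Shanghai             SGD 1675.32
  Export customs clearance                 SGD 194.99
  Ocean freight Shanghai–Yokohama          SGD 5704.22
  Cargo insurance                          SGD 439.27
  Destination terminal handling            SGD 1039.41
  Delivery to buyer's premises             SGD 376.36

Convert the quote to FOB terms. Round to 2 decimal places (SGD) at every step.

FOB price: SGD 99910.46

Not relevant to the conversion: inland to port, export clearance — on the seller under both DAP and FOB; already in the DAP price and stays in the FOB price.
From DAP to FOB, the seller no longer bears: freight, insurance, destination terminal, delivery.
FOB price = 107469.72 − 5704.22 − 439.27 − 1039.41 − 376.36 = 99910.46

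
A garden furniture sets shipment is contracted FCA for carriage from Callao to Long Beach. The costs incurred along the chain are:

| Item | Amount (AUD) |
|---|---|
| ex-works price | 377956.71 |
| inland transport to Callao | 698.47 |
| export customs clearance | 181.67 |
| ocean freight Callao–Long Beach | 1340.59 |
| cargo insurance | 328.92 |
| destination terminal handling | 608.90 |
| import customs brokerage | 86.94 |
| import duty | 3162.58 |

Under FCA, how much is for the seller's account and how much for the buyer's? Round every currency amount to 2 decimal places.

FCA: the seller delivers export-cleared goods to the carrier; the buyer bears costs from that point.
Seller's account: goods 377956.71 + inland to port 698.47 + export clearance 181.67 = 378836.85
Buyer's account: freight 1340.59 + insurance 328.92 + destination terminal 608.90 + brokerage 86.94 + duty 3162.58 = 5527.93

Seller: AUD 378836.85; buyer: AUD 5527.93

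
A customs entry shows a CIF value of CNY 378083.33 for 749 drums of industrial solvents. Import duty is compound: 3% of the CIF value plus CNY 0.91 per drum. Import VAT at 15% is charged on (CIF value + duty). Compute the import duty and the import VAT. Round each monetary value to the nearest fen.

Import duty: CNY 12024.09; import VAT: CNY 58516.11

Ad valorem component: 378083.33 × 3% = 11342.50
Specific component: 749 × 0.91 = 681.59
Import duty = 11342.50 + 681.59 = 12024.09
VAT base = CIF + duty = 378083.33 + 12024.09 = 390107.42
Import VAT = 390107.42 × 15% = 58516.11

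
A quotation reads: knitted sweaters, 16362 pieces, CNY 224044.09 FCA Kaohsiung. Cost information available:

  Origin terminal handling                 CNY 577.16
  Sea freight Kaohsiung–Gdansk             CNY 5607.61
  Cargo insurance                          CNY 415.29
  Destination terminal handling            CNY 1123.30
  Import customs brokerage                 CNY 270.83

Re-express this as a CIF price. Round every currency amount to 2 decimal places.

CIF price: CNY 230644.15

Not relevant to the conversion: destination terminal, brokerage — on the buyer under both terms; not part of either seller's price.
From FCA to CIF, the seller additionally bears: origin terminal, freight, insurance.
CIF price = 224044.09 + 577.16 + 5607.61 + 415.29 = 230644.15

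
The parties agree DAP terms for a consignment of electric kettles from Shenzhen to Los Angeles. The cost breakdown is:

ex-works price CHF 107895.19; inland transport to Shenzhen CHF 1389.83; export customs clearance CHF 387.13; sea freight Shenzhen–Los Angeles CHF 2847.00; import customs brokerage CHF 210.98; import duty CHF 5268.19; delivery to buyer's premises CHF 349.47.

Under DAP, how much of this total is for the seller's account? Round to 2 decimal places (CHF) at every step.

Seller's account: CHF 112868.62

DAP: the seller bears all costs to the named destination except import duty and clearance.
Seller's account: goods 107895.19 + inland to port 1389.83 + export clearance 387.13 + freight 2847.00 + delivery 349.47 = 112868.62
Buyer's account: brokerage 210.98 + duty 5268.19 = 5479.17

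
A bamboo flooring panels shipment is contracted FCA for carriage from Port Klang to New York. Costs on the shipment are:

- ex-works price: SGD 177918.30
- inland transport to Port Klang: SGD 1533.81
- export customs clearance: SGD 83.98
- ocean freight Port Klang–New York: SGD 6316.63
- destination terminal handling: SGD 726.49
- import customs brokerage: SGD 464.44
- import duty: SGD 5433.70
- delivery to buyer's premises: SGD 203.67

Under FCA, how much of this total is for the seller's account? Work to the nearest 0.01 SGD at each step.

Seller's account: SGD 179536.09

FCA: the seller delivers export-cleared goods to the carrier; the buyer bears costs from that point.
Seller's account: goods 177918.30 + inland to port 1533.81 + export clearance 83.98 = 179536.09
Buyer's account: freight 6316.63 + destination terminal 726.49 + brokerage 464.44 + duty 5433.70 + delivery 203.67 = 13144.93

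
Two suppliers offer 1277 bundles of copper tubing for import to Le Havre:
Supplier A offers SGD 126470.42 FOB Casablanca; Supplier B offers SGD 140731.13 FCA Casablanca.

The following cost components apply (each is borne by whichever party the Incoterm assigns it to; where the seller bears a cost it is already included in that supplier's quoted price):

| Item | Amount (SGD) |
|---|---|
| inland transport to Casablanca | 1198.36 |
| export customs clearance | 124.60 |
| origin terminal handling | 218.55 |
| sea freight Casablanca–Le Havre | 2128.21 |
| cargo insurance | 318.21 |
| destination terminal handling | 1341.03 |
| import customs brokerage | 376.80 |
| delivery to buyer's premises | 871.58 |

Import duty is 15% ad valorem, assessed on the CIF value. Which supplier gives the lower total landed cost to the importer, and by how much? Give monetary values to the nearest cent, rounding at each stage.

Supplier A (FOB):
CIF value = FOB price + freight + insurance = 126470.42 + 2128.21 + 318.21 = 128916.84
Import duty = 128916.84 × 15% = 19337.53
Buyer bears (A): 2128.21 + 318.21 + 1341.03 + 376.80 + 871.58 = 5035.83
Landed cost (A) = invoice 126470.42 + 5035.83 + duty 19337.53 = 150843.78
Supplier B (FCA):
CIF value = FCA price + origin terminal + freight + insurance = 140731.13 + 218.55 + 2128.21 + 318.21 = 143396.10
Import duty = 143396.10 × 15% = 21509.42
Buyer bears (B): 218.55 + 2128.21 + 318.21 + 1341.03 + 376.80 + 871.58 = 5254.38
Landed cost (B) = invoice 140731.13 + 5254.38 + duty 21509.42 = 167494.93
Difference = |150843.78 − 167494.93| = 16651.15

Supplier A is cheaper by SGD 16651.15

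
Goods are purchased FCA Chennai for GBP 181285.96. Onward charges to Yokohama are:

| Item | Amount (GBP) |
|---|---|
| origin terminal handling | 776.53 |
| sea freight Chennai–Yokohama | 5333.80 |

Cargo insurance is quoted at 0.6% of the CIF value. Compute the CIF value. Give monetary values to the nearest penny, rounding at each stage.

CIF value: GBP 188527.45

Let C be the CIF value. C = FCA price + pre-shipment costs + freight + 0.6% × C
C − 0.6% × C = 181285.96 + 776.53 + 5333.80
0.994 × C = 187396.29
C = 187396.29 / 0.994 = 188527.45
Insurance premium = 0.6% × 188527.45 = 1131.16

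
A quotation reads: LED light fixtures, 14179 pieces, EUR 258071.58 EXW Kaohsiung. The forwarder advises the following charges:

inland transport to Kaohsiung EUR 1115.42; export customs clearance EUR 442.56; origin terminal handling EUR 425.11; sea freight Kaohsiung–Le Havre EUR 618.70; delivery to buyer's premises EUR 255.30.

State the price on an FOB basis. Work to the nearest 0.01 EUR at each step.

Not relevant to the conversion: delivery, freight — on the buyer under both terms; not part of either seller's price.
From EXW to FOB, the seller additionally bears: inland to port, export clearance, origin terminal.
FOB price = 258071.58 + 1115.42 + 442.56 + 425.11 = 260054.67

FOB price: EUR 260054.67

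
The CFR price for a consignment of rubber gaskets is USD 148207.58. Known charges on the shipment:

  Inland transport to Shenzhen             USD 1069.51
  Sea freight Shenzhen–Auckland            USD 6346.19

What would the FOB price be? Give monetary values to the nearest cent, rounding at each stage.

Not relevant to the conversion: inland to port — on the seller under both CFR and FOB; already in the CFR price and stays in the FOB price.
From CFR to FOB, the seller no longer bears: freight.
FOB price = 148207.58 − 6346.19 = 141861.39

FOB price: USD 141861.39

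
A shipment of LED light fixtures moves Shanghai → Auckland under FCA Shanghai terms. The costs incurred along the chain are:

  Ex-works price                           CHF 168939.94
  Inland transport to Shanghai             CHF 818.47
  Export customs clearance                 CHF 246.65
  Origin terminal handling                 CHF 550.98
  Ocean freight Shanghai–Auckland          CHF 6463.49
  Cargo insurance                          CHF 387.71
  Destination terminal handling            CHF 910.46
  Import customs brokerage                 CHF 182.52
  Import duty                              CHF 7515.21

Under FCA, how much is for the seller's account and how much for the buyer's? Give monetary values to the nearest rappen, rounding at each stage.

Seller: CHF 170005.06; buyer: CHF 16010.37

FCA: the seller delivers export-cleared goods to the carrier; the buyer bears costs from that point.
Seller's account: goods 168939.94 + inland to port 818.47 + export clearance 246.65 = 170005.06
Buyer's account: origin terminal 550.98 + freight 6463.49 + insurance 387.71 + destination terminal 910.46 + brokerage 182.52 + duty 7515.21 = 16010.37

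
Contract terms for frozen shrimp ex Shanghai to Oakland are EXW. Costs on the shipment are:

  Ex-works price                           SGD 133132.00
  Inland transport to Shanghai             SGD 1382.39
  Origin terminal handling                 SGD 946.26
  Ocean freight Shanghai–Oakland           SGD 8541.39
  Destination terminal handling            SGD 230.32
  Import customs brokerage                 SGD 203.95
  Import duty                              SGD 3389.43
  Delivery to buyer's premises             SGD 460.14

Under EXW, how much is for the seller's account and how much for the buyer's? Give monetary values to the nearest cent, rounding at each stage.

Seller: SGD 133132.00; buyer: SGD 15153.88

EXW: the seller makes goods available at their premises; the buyer bears all onward costs.
Seller's account: goods 133132.00 = 133132.00
Buyer's account: inland to port 1382.39 + origin terminal 946.26 + freight 8541.39 + destination terminal 230.32 + brokerage 203.95 + duty 3389.43 + delivery 460.14 = 15153.88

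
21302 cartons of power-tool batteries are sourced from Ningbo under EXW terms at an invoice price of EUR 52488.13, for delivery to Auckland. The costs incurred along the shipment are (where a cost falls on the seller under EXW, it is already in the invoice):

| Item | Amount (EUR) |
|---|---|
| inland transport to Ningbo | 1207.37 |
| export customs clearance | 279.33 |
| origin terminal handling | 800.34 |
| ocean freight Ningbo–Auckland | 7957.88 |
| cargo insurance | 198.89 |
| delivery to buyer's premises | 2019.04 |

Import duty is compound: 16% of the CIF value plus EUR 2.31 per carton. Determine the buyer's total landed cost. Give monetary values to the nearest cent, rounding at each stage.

EXW: the seller makes goods available at their premises; the buyer bears all onward costs.
CIF value = EXW price + inland to port + export clearance + origin terminal + freight + insurance = 52488.13 + 1207.37 + 279.33 + 800.34 + 7957.88 + 198.89 = 62931.94
Ad valorem component: 62931.94 × 16% = 10069.11
Specific component: 21302 × 2.31 = 49207.62
Import duty = 10069.11 + 49207.62 = 59276.73
Buyer bears: inland to port 1207.37 + export clearance 279.33 + origin terminal 800.34 + freight 7957.88 + insurance 198.89 + delivery 2019.04 + duty 59276.73 = 71739.58
Landed cost = invoice 52488.13 + 71739.58 = 124227.71

Total landed cost: EUR 124227.71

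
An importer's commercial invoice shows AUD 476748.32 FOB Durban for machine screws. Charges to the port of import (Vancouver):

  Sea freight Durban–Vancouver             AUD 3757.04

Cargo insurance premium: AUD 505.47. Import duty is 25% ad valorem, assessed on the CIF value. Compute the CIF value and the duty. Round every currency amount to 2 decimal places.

CIF = FOB price + freight + insurance
CIF = 476748.32 + 3757.04 + 505.47 = 481010.83
Import duty = 481010.83 × 25% = 120252.71

CIF value: AUD 481010.83; import duty: AUD 120252.71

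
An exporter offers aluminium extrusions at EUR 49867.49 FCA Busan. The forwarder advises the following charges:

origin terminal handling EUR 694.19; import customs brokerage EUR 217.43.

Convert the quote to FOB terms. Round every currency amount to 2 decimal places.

Not relevant to the conversion: brokerage — on the buyer under both terms; not part of either seller's price.
From FCA to FOB, the seller additionally bears: origin terminal.
FOB price = 49867.49 + 694.19 = 50561.68

FOB price: EUR 50561.68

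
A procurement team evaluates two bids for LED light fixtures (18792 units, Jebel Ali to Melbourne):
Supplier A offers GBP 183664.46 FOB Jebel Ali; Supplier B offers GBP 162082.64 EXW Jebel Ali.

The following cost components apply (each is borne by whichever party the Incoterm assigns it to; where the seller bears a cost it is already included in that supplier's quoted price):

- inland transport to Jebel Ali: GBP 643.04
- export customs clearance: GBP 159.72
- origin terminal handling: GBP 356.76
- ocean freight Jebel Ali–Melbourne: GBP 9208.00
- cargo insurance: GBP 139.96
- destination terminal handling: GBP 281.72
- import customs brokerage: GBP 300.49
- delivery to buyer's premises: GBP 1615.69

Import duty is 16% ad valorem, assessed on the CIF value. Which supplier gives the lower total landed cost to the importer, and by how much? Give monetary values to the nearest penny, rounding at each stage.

Supplier A (FOB):
CIF value = FOB price + freight + insurance = 183664.46 + 9208.00 + 139.96 = 193012.42
Import duty = 193012.42 × 16% = 30881.99
Buyer bears (A): 9208.00 + 139.96 + 281.72 + 300.49 + 1615.69 = 11545.86
Landed cost (A) = invoice 183664.46 + 11545.86 + duty 30881.99 = 226092.31
Supplier B (EXW):
CIF value = EXW price + inland to port + export clearance + origin terminal + freight + insurance = 162082.64 + 643.04 + 159.72 + 356.76 + 9208.00 + 139.96 = 172590.12
Import duty = 172590.12 × 16% = 27614.42
Buyer bears (B): 643.04 + 159.72 + 356.76 + 9208.00 + 139.96 + 281.72 + 300.49 + 1615.69 = 12705.38
Landed cost (B) = invoice 162082.64 + 12705.38 + duty 27614.42 = 202402.44
Difference = |226092.31 − 202402.44| = 23689.87

Supplier B is cheaper by GBP 23689.87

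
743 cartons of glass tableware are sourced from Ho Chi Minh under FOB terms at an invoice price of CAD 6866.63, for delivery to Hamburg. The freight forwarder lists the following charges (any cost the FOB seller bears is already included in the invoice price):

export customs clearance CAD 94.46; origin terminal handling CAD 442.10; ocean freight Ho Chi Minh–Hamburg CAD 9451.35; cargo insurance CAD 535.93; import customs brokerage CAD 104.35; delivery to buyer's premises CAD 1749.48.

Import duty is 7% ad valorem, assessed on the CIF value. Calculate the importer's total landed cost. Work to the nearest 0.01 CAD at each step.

Total landed cost: CAD 19887.51

FOB: the seller bears costs until goods are on board at the origin port; the buyer bears freight, insurance and all costs thereafter.
Already in the invoice (seller's account under FOB): export clearance, origin terminal — exclude.
CIF value = FOB price + freight + insurance = 6866.63 + 9451.35 + 535.93 = 16853.91
Import duty = 16853.91 × 7% = 1179.77
Buyer bears: freight 9451.35 + insurance 535.93 + brokerage 104.35 + delivery 1749.48 + duty 1179.77 = 13020.88
Landed cost = invoice 6866.63 + 13020.88 = 19887.51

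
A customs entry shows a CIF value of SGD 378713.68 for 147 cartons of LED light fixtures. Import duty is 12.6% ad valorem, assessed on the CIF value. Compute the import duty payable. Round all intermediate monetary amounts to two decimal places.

Import duty = 378713.68 × 12.6% = 47717.92

Import duty: SGD 47717.92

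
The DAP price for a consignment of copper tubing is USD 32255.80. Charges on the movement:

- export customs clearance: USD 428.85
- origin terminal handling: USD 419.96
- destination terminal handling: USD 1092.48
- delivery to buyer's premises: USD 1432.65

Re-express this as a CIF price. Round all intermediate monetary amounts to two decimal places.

Not relevant to the conversion: origin terminal, export clearance — on the seller under both DAP and CIF; already in the DAP price and stays in the CIF price.
From DAP to CIF, the seller no longer bears: destination terminal, delivery.
CIF price = 32255.80 − 1092.48 − 1432.65 = 29730.67

CIF price: USD 29730.67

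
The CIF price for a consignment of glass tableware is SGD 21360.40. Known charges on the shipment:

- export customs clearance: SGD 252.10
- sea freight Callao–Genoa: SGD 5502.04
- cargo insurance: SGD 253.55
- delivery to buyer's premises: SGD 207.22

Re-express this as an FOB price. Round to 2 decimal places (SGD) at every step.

FOB price: SGD 15604.81

Not relevant to the conversion: export clearance — on the seller under both CIF and FOB; already in the CIF price and stays in the FOB price. delivery — on the buyer under both terms; not part of either seller's price.
From CIF to FOB, the seller no longer bears: freight, insurance.
FOB price = 21360.40 − 5502.04 − 253.55 = 15604.81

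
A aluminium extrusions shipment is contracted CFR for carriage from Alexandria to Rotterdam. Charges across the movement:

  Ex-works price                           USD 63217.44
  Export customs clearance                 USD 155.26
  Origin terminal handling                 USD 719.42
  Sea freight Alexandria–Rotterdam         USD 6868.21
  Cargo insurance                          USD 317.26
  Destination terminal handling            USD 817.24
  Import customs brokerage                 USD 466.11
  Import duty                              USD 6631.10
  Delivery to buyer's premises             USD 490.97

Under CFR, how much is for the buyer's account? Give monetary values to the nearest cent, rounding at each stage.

CFR: the seller pays costs through ocean freight to the destination port, but not insurance.
Seller's account: goods 63217.44 + export clearance 155.26 + origin terminal 719.42 + freight 6868.21 = 70960.33
Buyer's account: insurance 317.26 + destination terminal 817.24 + brokerage 466.11 + duty 6631.10 + delivery 490.97 = 8722.68

Buyer's account: USD 8722.68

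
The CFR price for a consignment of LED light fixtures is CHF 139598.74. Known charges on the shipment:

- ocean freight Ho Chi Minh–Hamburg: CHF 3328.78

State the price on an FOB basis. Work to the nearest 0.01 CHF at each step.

From CFR to FOB, the seller no longer bears: freight.
FOB price = 139598.74 − 3328.78 = 136269.96

FOB price: CHF 136269.96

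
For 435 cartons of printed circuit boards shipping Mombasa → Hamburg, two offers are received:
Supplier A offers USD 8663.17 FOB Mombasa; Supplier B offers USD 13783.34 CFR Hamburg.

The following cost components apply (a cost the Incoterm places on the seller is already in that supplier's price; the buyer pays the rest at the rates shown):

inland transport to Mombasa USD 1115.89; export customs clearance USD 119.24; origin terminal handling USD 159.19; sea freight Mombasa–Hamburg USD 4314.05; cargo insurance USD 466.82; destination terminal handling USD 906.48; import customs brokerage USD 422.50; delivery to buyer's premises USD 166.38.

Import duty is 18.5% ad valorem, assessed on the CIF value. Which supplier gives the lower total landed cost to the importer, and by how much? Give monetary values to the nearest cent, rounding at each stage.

Supplier A (FOB):
CIF value = FOB price + freight + insurance = 8663.17 + 4314.05 + 466.82 = 13444.04
Import duty = 13444.04 × 18.5% = 2487.15
Buyer bears (A): 4314.05 + 466.82 + 906.48 + 422.50 + 166.38 = 6276.23
Landed cost (A) = invoice 8663.17 + 6276.23 + duty 2487.15 = 17426.55
Supplier B (CFR):
CIF value = CFR price + insurance = 13783.34 + 466.82 = 14250.16
Import duty = 14250.16 × 18.5% = 2636.28
Buyer bears (B): 466.82 + 906.48 + 422.50 + 166.38 = 1962.18
Landed cost (B) = invoice 13783.34 + 1962.18 + duty 2636.28 = 18381.80
Difference = |17426.55 − 18381.80| = 955.25

Supplier A is cheaper by USD 955.25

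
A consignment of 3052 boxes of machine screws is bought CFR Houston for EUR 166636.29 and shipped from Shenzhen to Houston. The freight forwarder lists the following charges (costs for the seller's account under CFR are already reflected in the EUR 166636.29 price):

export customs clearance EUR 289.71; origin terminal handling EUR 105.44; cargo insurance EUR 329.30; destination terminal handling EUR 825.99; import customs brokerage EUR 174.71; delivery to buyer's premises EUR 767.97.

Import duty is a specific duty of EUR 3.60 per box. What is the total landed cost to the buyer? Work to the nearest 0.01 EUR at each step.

Total landed cost: EUR 179721.46

CFR: the seller pays costs through ocean freight to the destination port, but not insurance.
Already in the invoice (seller's account under CFR): export clearance, origin terminal — exclude.
CIF value = CFR price + insurance = 166636.29 + 329.30 = 166965.59
Import duty = 3052 × 3.60 = 10987.20
Buyer bears: insurance 329.30 + destination terminal 825.99 + brokerage 174.71 + delivery 767.97 + duty 10987.20 = 13085.17
Landed cost = invoice 166636.29 + 13085.17 = 179721.46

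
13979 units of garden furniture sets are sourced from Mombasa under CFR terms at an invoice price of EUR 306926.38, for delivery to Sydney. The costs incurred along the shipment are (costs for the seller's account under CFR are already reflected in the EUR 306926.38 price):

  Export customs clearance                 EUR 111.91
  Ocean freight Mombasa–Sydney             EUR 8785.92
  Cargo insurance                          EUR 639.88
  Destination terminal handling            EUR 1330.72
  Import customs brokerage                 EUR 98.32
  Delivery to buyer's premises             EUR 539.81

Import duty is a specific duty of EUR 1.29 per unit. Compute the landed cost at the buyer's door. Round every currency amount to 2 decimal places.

CFR: the seller pays costs through ocean freight to the destination port, but not insurance.
Already in the invoice (seller's account under CFR): export clearance, freight — exclude.
CIF value = CFR price + insurance = 306926.38 + 639.88 = 307566.26
Import duty = 13979 × 1.29 = 18032.91
Buyer bears: insurance 639.88 + destination terminal 1330.72 + brokerage 98.32 + delivery 539.81 + duty 18032.91 = 20641.64
Landed cost = invoice 306926.38 + 20641.64 = 327568.02

Total landed cost: EUR 327568.02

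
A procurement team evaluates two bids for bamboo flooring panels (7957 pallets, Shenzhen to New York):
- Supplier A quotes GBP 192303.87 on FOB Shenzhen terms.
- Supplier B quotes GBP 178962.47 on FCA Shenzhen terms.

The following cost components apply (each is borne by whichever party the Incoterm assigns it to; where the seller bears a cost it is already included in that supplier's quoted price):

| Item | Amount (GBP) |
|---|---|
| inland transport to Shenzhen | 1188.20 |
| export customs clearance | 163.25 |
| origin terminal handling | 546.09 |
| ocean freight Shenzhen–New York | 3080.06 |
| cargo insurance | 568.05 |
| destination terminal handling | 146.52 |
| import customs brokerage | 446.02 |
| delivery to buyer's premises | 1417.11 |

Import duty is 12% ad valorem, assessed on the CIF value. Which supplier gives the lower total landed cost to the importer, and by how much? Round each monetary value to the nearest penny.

Supplier B is cheaper by GBP 14330.75

Supplier A (FOB):
CIF value = FOB price + freight + insurance = 192303.87 + 3080.06 + 568.05 = 195951.98
Import duty = 195951.98 × 12% = 23514.24
Buyer bears (A): 3080.06 + 568.05 + 146.52 + 446.02 + 1417.11 = 5657.76
Landed cost (A) = invoice 192303.87 + 5657.76 + duty 23514.24 = 221475.87
Supplier B (FCA):
CIF value = FCA price + origin terminal + freight + insurance = 178962.47 + 546.09 + 3080.06 + 568.05 = 183156.67
Import duty = 183156.67 × 12% = 21978.80
Buyer bears (B): 546.09 + 3080.06 + 568.05 + 146.52 + 446.02 + 1417.11 = 6203.85
Landed cost (B) = invoice 178962.47 + 6203.85 + duty 21978.80 = 207145.12
Difference = |221475.87 − 207145.12| = 14330.75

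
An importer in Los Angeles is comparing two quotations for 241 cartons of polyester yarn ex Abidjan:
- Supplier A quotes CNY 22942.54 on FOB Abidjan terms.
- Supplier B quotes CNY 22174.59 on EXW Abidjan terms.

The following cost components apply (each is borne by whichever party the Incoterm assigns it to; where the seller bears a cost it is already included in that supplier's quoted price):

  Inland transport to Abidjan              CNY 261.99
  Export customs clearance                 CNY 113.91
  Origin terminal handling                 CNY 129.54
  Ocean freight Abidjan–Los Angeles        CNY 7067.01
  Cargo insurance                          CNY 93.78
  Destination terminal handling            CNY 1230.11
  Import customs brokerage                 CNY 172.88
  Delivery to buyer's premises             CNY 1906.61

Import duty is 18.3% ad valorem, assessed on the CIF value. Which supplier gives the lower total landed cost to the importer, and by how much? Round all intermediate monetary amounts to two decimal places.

Supplier B is cheaper by CNY 310.55

Supplier A (FOB):
CIF value = FOB price + freight + insurance = 22942.54 + 7067.01 + 93.78 = 30103.33
Import duty = 30103.33 × 18.3% = 5508.91
Buyer bears (A): 7067.01 + 93.78 + 1230.11 + 172.88 + 1906.61 = 10470.39
Landed cost (A) = invoice 22942.54 + 10470.39 + duty 5508.91 = 38921.84
Supplier B (EXW):
CIF value = EXW price + inland to port + export clearance + origin terminal + freight + insurance = 22174.59 + 261.99 + 113.91 + 129.54 + 7067.01 + 93.78 = 29840.82
Import duty = 29840.82 × 18.3% = 5460.87
Buyer bears (B): 261.99 + 113.91 + 129.54 + 7067.01 + 93.78 + 1230.11 + 172.88 + 1906.61 = 10975.83
Landed cost (B) = invoice 22174.59 + 10975.83 + duty 5460.87 = 38611.29
Difference = |38921.84 − 38611.29| = 310.55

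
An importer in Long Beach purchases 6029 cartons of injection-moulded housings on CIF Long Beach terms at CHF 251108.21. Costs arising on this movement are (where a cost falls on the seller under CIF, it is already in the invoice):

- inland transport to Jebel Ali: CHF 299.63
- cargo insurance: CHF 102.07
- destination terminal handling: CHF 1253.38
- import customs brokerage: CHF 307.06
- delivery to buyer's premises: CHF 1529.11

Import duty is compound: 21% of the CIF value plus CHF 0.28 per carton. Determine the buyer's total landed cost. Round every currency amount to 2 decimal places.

Total landed cost: CHF 308618.60

CIF: the seller pays costs through ocean freight and marine insurance to the destination port.
Already in the invoice (seller's account under CIF): inland to port, insurance — exclude.
The CIF price already equals the CIF value: 251108.21
Ad valorem component: 251108.21 × 21% = 52732.72
Specific component: 6029 × 0.28 = 1688.12
Import duty = 52732.72 + 1688.12 = 54420.84
Buyer bears: destination terminal 1253.38 + brokerage 307.06 + delivery 1529.11 + duty 54420.84 = 57510.39
Landed cost = invoice 251108.21 + 57510.39 = 308618.60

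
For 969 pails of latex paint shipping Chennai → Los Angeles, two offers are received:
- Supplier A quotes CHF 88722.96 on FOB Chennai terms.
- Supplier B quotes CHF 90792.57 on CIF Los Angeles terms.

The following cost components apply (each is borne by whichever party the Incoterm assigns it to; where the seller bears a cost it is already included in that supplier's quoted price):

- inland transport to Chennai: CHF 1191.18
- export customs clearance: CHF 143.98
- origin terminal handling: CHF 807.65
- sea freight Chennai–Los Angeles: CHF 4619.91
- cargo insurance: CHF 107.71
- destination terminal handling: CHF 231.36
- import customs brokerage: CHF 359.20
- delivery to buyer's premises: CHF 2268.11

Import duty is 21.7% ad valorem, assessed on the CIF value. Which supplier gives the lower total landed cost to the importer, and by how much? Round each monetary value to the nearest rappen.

Supplier A (FOB):
CIF value = FOB price + freight + insurance = 88722.96 + 4619.91 + 107.71 = 93450.58
Import duty = 93450.58 × 21.7% = 20278.78
Buyer bears (A): 4619.91 + 107.71 + 231.36 + 359.20 + 2268.11 = 7586.29
Landed cost (A) = invoice 88722.96 + 7586.29 + duty 20278.78 = 116588.03
Supplier B (CIF):
The CIF price already equals the CIF value: 90792.57
Import duty = 90792.57 × 21.7% = 19701.99
Buyer bears (B): 231.36 + 359.20 + 2268.11 = 2858.67
Landed cost (B) = invoice 90792.57 + 2858.67 + duty 19701.99 = 113353.23
Difference = |116588.03 − 113353.23| = 3234.80

Supplier B is cheaper by CHF 3234.80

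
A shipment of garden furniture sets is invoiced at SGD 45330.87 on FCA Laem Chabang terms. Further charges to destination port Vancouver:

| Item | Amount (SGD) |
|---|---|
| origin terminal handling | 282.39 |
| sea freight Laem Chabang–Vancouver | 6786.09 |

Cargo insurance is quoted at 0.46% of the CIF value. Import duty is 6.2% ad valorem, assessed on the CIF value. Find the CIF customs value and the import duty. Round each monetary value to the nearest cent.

CIF value: SGD 52641.50; import duty: SGD 3263.77

Let C be the CIF value. C = FCA price + pre-shipment costs + freight + 0.46% × C
C − 0.46% × C = 45330.87 + 282.39 + 6786.09
0.9954 × C = 52399.35
C = 52399.35 / 0.9954 = 52641.50
Insurance premium = 0.46% × 52641.50 = 242.15
Import duty = 52641.50 × 6.2% = 3263.77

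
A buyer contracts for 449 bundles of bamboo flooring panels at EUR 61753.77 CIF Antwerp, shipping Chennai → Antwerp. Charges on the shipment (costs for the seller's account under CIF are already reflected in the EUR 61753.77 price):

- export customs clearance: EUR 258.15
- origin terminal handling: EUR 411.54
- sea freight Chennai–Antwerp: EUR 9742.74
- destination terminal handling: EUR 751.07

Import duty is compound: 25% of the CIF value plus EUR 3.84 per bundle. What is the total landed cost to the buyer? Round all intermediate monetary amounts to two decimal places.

Total landed cost: EUR 79667.44

CIF: the seller pays costs through ocean freight and marine insurance to the destination port.
Already in the invoice (seller's account under CIF): export clearance, origin terminal, freight — exclude.
The CIF price already equals the CIF value: 61753.77
Ad valorem component: 61753.77 × 25% = 15438.44
Specific component: 449 × 3.84 = 1724.16
Import duty = 15438.44 + 1724.16 = 17162.60
Buyer bears: destination terminal 751.07 + duty 17162.60 = 17913.67
Landed cost = invoice 61753.77 + 17913.67 = 79667.44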